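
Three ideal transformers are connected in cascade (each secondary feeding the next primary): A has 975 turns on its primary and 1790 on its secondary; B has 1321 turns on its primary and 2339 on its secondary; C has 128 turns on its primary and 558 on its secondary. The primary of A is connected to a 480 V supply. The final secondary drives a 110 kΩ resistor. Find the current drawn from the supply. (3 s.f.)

Secondary of A: V = 480.00 × 1790/975 = 881.23 V.
Secondary of B: V = 881.23 × 2339/1321 = 1560.3 V.
Secondary of C: V = 1560.3 × 558/128 = 6802.1 V.
I_load = 6802.1/110000 = 0.061837 A, so P_out = 6802.1 × 0.061837 = 420.62 W.
All ideal ⇒ P_in = P_out, so I_supply = 420.62/480 = 0.876 A.

I_supply ≈ 0.876 A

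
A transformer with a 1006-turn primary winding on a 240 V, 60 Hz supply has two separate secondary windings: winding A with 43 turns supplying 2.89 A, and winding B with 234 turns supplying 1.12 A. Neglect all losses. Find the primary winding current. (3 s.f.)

I_p ≈ 0.384 A

V_A = 240 × 43/1006 = 10.258 V; V_B = 240 × 234/1006 = 55.825 V.
P_out = V_A I_A + V_B I_B = 10.258×2.89 + 55.825×1.12 = 29.647 + 62.524 = 92.171 W.
Ideal ⇒ P_in = P_out, so I_p = P_out/V_p = 92.171/240 = 0.384 A.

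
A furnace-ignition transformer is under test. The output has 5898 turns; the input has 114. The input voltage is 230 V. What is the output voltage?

V_out/V_in = N_out/N_in, so V_out = 230 × 5898/114 = 11900 V.

V_out ≈ 11900 V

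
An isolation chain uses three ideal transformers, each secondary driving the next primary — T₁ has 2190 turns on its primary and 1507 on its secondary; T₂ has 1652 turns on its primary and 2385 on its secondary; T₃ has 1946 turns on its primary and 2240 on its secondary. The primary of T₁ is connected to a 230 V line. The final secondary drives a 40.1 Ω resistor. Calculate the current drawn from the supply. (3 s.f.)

I_supply ≈ 7.50 A

Secondary of T₁: V = 230.00 × 1507/2190 = 158.27 V.
Secondary of T₂: V = 158.27 × 2385/1652 = 228.49 V.
Secondary of T₃: V = 228.49 × 2240/1946 = 263.01 V.
I_load = 263.01/40.1 = 6.5590 A, so P_out = 263.01 × 6.5590 = 1725.1 W.
All ideal ⇒ P_in = P_out, so I_supply = 1725.1/230 = 7.50 A.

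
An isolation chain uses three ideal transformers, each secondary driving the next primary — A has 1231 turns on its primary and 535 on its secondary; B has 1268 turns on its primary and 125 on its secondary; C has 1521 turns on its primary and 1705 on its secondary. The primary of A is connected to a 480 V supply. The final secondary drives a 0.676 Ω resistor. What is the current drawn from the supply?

I_supply ≈ 1.64 A

After A: V = 480.00 × 535/1231 = 208.61 V.
After B: V = 208.61 × 125/1268 = 20.565 V.
After C: V = 20.565 × 1705/1521 = 23.053 V.
I_load = 23.053/0.676 = 34.102 A, so P_out = 23.053 × 34.102 = 786.14 W.
All ideal ⇒ P_in = P_out, so I_supply = 786.14/480 = 1.64 A.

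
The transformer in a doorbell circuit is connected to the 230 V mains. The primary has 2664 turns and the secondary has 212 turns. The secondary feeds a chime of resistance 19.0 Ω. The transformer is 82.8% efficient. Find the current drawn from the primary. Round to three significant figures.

I_p ≈ 0.0926 A

V_s = 230 × 212/2664 = 18.303 V.
I_s = V_s/R = 18.303/19.0 = 0.96333 A.
P_out = V_s I_s = 18.303 × 0.96333 = 17.632 W.
P_in = P_out/η = 17.632/0.828 = 21.295 W.
I_p = P_in/V_p = 21.295/230 = 0.0926 A.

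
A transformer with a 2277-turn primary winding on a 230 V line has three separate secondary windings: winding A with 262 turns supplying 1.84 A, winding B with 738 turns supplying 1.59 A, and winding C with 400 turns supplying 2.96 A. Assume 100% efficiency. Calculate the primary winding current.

I_p ≈ 1.25 A

V_A = 230 × 262/2277 = 26.465 V; V_B = 230 × 738/2277 = 74.545 V; V_C = 230 × 400/2277 = 40.404 V.
P_out = V_A I_A + V_B I_B + V_C I_C = 26.465×1.84 + 74.545×1.59 + 40.404×2.96 = 48.695 + 118.53 + 119.60 = 286.82 W.
Ideal ⇒ P_in = P_out, so I_p = P_out/V_p = 286.82/230 = 1.25 A.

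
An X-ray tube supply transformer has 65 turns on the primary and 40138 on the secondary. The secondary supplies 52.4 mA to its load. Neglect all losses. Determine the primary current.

For an ideal transformer I_p/I_s = N_s/N_p, so I_p = 0.0524 × 40138/65 = 32.4 A.

I_p ≈ 32.4 A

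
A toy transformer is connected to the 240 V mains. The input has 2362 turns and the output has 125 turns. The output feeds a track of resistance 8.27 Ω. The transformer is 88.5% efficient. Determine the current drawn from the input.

V_out = 240 × 125/2362 = 12.701 V.
I_out = V_out/R = 12.701/8.27 = 1.5358 A.
P_out = V_out I_out = 12.701 × 1.5358 = 19.506 W.
P_in = P_out/η = 19.506/0.885 = 22.041 W.
I_in = P_in/V_in = 22.041/240 = 0.0918 A.

I_in ≈ 0.0918 A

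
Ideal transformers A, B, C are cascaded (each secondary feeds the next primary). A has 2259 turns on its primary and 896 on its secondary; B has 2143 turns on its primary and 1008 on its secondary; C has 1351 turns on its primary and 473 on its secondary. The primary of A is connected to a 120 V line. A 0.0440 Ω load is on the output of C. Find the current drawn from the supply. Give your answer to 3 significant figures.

After A: V = 120.00 × 896/2259 = 47.596 V.
After B: V = 47.596 × 1008/2143 = 22.388 V.
After C: V = 22.388 × 473/1351 = 7.8382 V.
I_load = 7.8382/0.0440 = 178.14 A, so P_out = 7.8382 × 178.14 = 1396.3 W.
All ideal ⇒ P_in = P_out, so I_supply = 1396.3/120 = 11.6 A.

I_supply ≈ 11.6 A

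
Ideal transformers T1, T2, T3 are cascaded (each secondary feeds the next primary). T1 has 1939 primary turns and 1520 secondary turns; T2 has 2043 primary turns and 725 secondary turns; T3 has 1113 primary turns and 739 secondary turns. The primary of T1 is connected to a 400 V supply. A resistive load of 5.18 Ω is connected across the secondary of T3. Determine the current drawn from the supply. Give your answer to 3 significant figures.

I_supply ≈ 2.63 A

After T1: V = 400.00 × 1520/1939 = 313.56 V.
After T2: V = 313.56 × 725/2043 = 111.27 V.
After T3: V = 111.27 × 739/1113 = 73.883 V.
I_load = 73.883/5.18 = 14.263 A, so P_out = 73.883 × 14.263 = 1053.8 W.
All ideal ⇒ P_in = P_out, so I_supply = 1053.8/400 = 2.63 A.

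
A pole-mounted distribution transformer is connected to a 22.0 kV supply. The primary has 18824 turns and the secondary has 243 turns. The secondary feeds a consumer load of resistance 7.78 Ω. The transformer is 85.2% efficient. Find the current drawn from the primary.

I_p ≈ 0.553 A

V_s = 22000 × 243/18824 = 284.00 V.
I_s = V_s/R = 284.00/7.78 = 36.504 A.
P_out = V_s I_s = 284.00 × 36.504 = 10367 W.
P_in = P_out/η = 10367/0.852 = 12168 W.
I_p = P_in/V_p = 12168/22000 = 0.553 A.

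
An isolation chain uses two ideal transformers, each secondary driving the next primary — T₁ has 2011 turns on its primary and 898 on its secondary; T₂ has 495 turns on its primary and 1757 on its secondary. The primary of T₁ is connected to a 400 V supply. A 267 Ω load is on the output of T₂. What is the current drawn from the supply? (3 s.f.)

Secondary of T₁: V = 400.00 × 898/2011 = 178.62 V.
Secondary of T₂: V = 178.62 × 1757/495 = 634.00 V.
I_load = 634.00/267 = 2.3745 A, so P_out = 634.00 × 2.3745 = 1505.5 W.
All ideal ⇒ P_in = P_out, so I_supply = 1505.5/400 = 3.76 A.

I_supply ≈ 3.76 A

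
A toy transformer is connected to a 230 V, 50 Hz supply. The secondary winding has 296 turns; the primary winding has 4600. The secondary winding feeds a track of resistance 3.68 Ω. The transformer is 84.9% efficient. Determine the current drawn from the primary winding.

I_p ≈ 0.305 A

V_s = 230 × 296/4600 = 14.800 V.
I_s = V_s/R = 14.800/3.68 = 4.0217 A.
P_out = V_s I_s = 14.800 × 4.0217 = 59.522 W.
P_in = P_out/η = 59.522/0.849 = 70.108 W.
I_p = P_in/V_p = 70.108/230 = 0.305 A.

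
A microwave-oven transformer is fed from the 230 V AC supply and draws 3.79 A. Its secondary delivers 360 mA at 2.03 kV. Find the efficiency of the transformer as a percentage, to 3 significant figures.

η ≈ 83.8%

P_in = 230 × 3.79 = 871.700 W.
P_out = 2030 × 0.360 = 730.800 W.
η = P_out/P_in = 730.800/871.700 = 0.838.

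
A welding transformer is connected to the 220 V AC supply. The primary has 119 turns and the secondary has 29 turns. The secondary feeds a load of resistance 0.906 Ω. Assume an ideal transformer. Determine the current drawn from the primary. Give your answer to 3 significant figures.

V_s = V_p × N_s/N_p = 220 × 29/119 = 53.613 V.
I_s = V_s/R = 53.613/0.906 = 59.176 A.
For an ideal transformer I_p N_p = I_s N_s, so I_p = 59.176 × 29/119 = 14.4 A.

I_p ≈ 14.4 A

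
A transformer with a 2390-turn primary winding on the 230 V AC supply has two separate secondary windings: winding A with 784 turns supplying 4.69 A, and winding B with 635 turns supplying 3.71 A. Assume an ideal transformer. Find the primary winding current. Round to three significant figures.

I_p ≈ 2.52 A

V_A = 230 × 784/2390 = 75.448 V; V_B = 230 × 635/2390 = 61.109 V.
P_out = V_A I_A + V_B I_B = 75.448×4.69 + 61.109×3.71 = 353.85 + 226.71 = 580.56 W.
Ideal ⇒ P_in = P_out, so I_p = P_out/V_p = 580.56/230 = 2.52 A.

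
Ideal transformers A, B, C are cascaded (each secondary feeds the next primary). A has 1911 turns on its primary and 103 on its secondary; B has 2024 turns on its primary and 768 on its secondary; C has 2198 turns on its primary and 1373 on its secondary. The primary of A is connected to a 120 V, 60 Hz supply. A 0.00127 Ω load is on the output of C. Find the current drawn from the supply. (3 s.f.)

After A: V = 120.00 × 103/1911 = 6.4678 V.
After B: V = 6.4678 × 768/2024 = 2.4542 V.
After C: V = 2.4542 × 1373/2198 = 1.5330 V.
I_load = 1.5330/0.00127 = 1207.1 A, so P_out = 1.5330 × 1207.1 = 1850.5 W.
All ideal ⇒ P_in = P_out, so I_supply = 1850.5/120 = 15.4 A.

I_supply ≈ 15.4 A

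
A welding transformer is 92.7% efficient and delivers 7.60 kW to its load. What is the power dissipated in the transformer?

P_in = P_out/η = 7600/0.927 = 8198.49 W.
P_loss = P_in − P_out = 8198.49 − 7600 = 598 W.

P_loss ≈ 598 W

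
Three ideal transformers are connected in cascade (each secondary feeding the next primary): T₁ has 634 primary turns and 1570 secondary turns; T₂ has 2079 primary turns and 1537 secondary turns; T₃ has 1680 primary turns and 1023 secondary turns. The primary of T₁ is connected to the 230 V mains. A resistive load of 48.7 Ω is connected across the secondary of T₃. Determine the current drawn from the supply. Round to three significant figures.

I_supply ≈ 5.87 A

Secondary of T₁: V = 230.00 × 1570/634 = 569.56 V.
Secondary of T₂: V = 569.56 × 1537/2079 = 421.07 V.
Secondary of T₃: V = 421.07 × 1023/1680 = 256.40 V.
I_load = 256.40/48.7 = 5.2650 A, so P_out = 256.40 × 5.2650 = 1350.0 W.
All ideal ⇒ P_in = P_out, so I_supply = 1350.0/230 = 5.87 A.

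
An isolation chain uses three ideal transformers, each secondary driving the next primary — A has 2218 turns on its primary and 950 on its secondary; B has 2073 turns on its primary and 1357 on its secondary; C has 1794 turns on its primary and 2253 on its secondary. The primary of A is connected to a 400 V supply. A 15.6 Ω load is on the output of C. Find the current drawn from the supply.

Secondary of A: V = 400.00 × 950/2218 = 171.33 V.
Secondary of B: V = 171.33 × 1357/2073 = 112.15 V.
Secondary of C: V = 112.15 × 2253/1794 = 140.84 V.
I_load = 140.84/15.6 = 9.0285 A, so P_out = 140.84 × 9.0285 = 1271.6 W.
All ideal ⇒ P_in = P_out, so I_supply = 1271.6/400 = 3.18 A.

I_supply ≈ 3.18 A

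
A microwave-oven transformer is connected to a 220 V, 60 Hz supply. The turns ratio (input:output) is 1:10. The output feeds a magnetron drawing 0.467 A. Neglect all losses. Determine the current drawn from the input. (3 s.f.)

For an ideal transformer I_in N_in = I_out N_out, so I_in = 0.467 × 10/1 = 4.67 A.

I_in ≈ 4.67 A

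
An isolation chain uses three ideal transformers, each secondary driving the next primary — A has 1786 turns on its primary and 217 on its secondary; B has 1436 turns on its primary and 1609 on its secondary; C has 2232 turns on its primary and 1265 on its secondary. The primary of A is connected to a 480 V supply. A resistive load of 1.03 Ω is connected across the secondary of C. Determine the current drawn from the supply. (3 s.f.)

Secondary of A: V = 480.00 × 217/1786 = 58.320 V.
Secondary of B: V = 58.320 × 1609/1436 = 65.346 V.
Secondary of C: V = 65.346 × 1265/2232 = 37.035 V.
I_load = 37.035/1.03 = 35.957 A, so P_out = 37.035 × 35.957 = 1331.7 W.
All ideal ⇒ P_in = P_out, so I_supply = 1331.7/480 = 2.77 A.

I_supply ≈ 2.77 A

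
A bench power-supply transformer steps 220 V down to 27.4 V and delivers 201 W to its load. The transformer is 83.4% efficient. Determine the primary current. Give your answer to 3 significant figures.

I_p ≈ 1.10 A

P_in = P_out/η = 201/0.834 = 241.01 W.
I_p = P_in/V_p = 241.01/220 = 1.10 A.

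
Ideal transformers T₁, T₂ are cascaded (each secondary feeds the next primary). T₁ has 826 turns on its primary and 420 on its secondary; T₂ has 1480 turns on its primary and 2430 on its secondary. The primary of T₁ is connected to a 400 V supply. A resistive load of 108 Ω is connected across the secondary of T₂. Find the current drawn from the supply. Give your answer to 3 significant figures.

I_supply ≈ 2.58 A

After T₁: V = 400.00 × 420/826 = 203.39 V.
After T₂: V = 203.39 × 2430/1480 = 333.94 V.
I_load = 333.94/108 = 3.0921 A, so P_out = 333.94 × 3.0921 = 1032.6 W.
All ideal ⇒ P_in = P_out, so I_supply = 1032.6/400 = 2.58 A.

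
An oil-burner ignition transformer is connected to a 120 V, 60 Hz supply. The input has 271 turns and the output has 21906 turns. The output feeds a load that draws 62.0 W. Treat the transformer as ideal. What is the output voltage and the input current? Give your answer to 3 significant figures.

V_out ≈ 9700 V, I_in ≈ 0.517 A

V_out = V_in × N_out/N_in = 120 × 21906/271 = 9700.1 V.
I_out = P/V_out = 62.0/9700.1 = 0.0063917 A.
I_in = I_out × N_out/N_in = 0.0063917 × 21906/271 = 0.517 A.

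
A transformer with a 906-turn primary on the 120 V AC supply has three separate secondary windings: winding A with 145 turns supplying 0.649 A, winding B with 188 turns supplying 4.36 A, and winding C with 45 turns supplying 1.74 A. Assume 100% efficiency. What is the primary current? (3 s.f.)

I_p ≈ 1.10 A

V_A = 120 × 145/906 = 19.205 V; V_B = 120 × 188/906 = 24.901 V; V_C = 120 × 45/906 = 5.9603 V.
P_out = V_A I_A + V_B I_B + V_C I_C = 19.205×0.649 + 24.901×4.36 + 5.9603×1.74 = 12.464 + 108.57 + 10.371 = 131.40 W.
Ideal ⇒ P_in = P_out, so I_p = P_out/V_p = 131.40/120 = 1.10 A.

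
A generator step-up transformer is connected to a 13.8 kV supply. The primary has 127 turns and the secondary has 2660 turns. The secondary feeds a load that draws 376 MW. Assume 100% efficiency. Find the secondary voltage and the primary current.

V_s ≈ 289000 V, I_p ≈ 27200 A

V_s = V_p × N_s/N_p = 13800 × 2660/127 = 289040 V.
I_s = P/V_s = 3.76×10^8/289040 = 1300.9 A.
I_p = I_s × N_s/N_p = 1300.9 × 2660/127 = 27200 A.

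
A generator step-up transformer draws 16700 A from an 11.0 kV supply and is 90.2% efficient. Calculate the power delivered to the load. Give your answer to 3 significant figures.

P_in = V_p I_p = 11000 × 16700 = 1.8370×10^8 W.
P_out = η P_in = 0.902 × 1.8370×10^8 = 1.66×10^8 W.

P_out ≈ 1.66×10^8 W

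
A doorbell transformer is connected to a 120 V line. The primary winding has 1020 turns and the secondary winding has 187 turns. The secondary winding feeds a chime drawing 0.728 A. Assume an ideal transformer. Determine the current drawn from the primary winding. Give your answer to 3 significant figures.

I_p ≈ 0.133 A

For an ideal transformer I_p N_p = I_s N_s, so I_p = 0.728 × 187/1020 = 0.133 A.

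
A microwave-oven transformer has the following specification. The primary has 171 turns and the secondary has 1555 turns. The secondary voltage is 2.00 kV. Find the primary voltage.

V_p ≈ 220 V

V_p/V_s = N_p/N_s, so V_p = 2000 × 171/1555 = 220 V.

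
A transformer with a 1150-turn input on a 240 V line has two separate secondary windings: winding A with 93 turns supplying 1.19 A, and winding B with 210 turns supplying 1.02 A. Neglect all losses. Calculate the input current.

I_in ≈ 0.282 A

V_A = 240 × 93/1150 = 19.409 V; V_B = 240 × 210/1150 = 43.826 V.
P_out = V_A I_A + V_B I_B = 19.409×1.19 + 43.826×1.02 = 23.096 + 44.703 = 67.799 W.
Ideal ⇒ P_in = P_out, so I_in = P_out/V_in = 67.799/240 = 0.282 A.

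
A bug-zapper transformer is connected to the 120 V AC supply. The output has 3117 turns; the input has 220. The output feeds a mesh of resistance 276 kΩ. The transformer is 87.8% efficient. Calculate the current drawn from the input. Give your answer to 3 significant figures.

V_out = 120 × 3117/220 = 1700.2 V.
I_out = V_out/R = 1700.2/276000 = 0.0061601 A.
P_out = V_out I_out = 1700.2 × 0.0061601 = 10.473 W.
P_in = P_out/η = 10.473/0.878 = 11.929 W.
I_in = P_in/V_in = 11.929/120 = 0.0994 A.

I_in ≈ 0.0994 A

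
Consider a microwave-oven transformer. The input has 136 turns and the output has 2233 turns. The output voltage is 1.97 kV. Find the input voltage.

V_in ≈ 120 V

V_in/V_out = N_in/N_out, so V_in = 1970 × 136/2233 = 120 V.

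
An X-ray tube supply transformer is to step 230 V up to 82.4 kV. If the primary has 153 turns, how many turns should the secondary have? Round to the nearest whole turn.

N_s = 54814 turns

N_s/N_p = V_s/V_p, so N_s = 153 × 82400/230 = 54813.9 ≈ 54814 turns.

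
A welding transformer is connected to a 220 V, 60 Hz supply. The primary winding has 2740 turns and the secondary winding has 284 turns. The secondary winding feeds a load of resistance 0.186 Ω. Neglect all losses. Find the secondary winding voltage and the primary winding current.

V_s = V_p × N_s/N_p = 220 × 284/2740 = 22.803 V.
I_s = V_s/R = 22.803/0.186 = 122.60 A.
I_p = I_s × N_s/N_p = 122.60 × 284/2740 = 12.7 A.

V_s ≈ 22.8 V, I_p ≈ 12.7 A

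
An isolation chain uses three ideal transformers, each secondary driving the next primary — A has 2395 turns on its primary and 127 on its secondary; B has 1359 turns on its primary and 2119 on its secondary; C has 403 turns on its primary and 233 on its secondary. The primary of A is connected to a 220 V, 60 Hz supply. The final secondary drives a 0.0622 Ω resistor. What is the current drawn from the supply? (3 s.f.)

Secondary of A: V = 220.00 × 127/2395 = 11.666 V.
Secondary of B: V = 11.666 × 2119/1359 = 18.190 V.
Secondary of C: V = 18.190 × 233/403 = 10.517 V.
I_load = 10.517/0.0622 = 169.08 A, so P_out = 10.517 × 169.08 = 1778.2 W.
All ideal ⇒ P_in = P_out, so I_supply = 1778.2/220 = 8.08 A.

I_supply ≈ 8.08 A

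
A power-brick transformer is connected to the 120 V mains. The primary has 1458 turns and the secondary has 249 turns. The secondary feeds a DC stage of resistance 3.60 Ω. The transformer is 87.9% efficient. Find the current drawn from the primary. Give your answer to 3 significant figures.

V_s = 120 × 249/1458 = 20.494 V.
I_s = V_s/R = 20.494/3.60 = 5.6927 A.
P_out = V_s I_s = 20.494 × 5.6927 = 116.67 W.
P_in = P_out/η = 116.67/0.879 = 132.73 W.
I_p = P_in/V_p = 132.73/120 = 1.11 A.

I_p ≈ 1.11 A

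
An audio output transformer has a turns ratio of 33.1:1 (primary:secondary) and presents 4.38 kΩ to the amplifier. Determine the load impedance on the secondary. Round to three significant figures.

Z_s ≈ 4.00 Ω

Z_s = Z_p/(N_p/N_s)² = 4380/33.1² = 4.00 Ω.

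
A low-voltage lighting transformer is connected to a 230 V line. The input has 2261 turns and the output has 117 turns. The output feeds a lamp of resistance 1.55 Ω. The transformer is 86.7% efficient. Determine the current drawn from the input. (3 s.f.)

V_out = 230 × 117/2261 = 11.902 V.
I_out = V_out/R = 11.902/1.55 = 7.6786 A.
P_out = V_out I_out = 11.902 × 7.6786 = 91.389 W.
P_in = P_out/η = 91.389/0.867 = 105.41 W.
I_in = P_in/V_in = 105.41/230 = 0.458 A.

I_in ≈ 0.458 A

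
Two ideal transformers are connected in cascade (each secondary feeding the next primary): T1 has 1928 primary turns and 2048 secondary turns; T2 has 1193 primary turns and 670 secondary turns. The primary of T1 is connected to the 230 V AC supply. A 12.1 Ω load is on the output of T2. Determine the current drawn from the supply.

Secondary of T1: V = 230.00 × 2048/1928 = 244.32 V.
Secondary of T2: V = 244.32 × 670/1193 = 137.21 V.
I_load = 137.21/12.1 = 11.340 A, so P_out = 137.21 × 11.340 = 1555.9 W.
All ideal ⇒ P_in = P_out, so I_supply = 1555.9/230 = 6.76 A.

I_supply ≈ 6.76 A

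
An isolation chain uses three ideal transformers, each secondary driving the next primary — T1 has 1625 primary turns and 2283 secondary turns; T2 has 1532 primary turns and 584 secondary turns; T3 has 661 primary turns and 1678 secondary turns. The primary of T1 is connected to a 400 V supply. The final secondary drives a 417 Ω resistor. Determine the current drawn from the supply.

I_supply ≈ 1.77 A

Secondary of T1: V = 400.00 × 2283/1625 = 561.97 V.
Secondary of T2: V = 561.97 × 584/1532 = 214.22 V.
Secondary of T3: V = 214.22 × 1678/661 = 543.82 V.
I_load = 543.82/417 = 1.3041 A, so P_out = 543.82 × 1.3041 = 709.22 W.
All ideal ⇒ P_in = P_out, so I_supply = 709.22/400 = 1.77 A.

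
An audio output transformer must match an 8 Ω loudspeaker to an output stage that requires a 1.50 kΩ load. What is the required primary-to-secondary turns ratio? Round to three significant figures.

N_p/N_s ≈ 13.7

Z_p/Z_s = (N_p/N_s)², so N_p/N_s = √(1500/8) = √188 = 13.7.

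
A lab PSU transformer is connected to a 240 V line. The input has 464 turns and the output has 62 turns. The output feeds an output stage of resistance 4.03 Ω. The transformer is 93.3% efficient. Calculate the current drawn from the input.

V_out = 240 × 62/464 = 32.069 V.
I_out = V_out/R = 32.069/4.03 = 7.9576 A.
P_out = V_out I_out = 32.069 × 7.9576 = 255.19 W.
P_in = P_out/η = 255.19/0.933 = 273.52 W.
I_in = P_in/V_in = 273.52/240 = 1.14 A.

I_in ≈ 1.14 A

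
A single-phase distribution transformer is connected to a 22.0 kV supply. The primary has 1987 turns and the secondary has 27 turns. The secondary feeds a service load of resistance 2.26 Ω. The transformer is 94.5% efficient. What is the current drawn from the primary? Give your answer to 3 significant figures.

V_s = 22000 × 27/1987 = 298.94 V.
I_s = V_s/R = 298.94/2.26 = 132.28 A.
P_out = V_s I_s = 298.94 × 132.28 = 39543 W.
P_in = P_out/η = 39543/0.945 = 41844 W.
I_p = P_in/V_p = 41844/22000 = 1.90 A.

I_p ≈ 1.90 A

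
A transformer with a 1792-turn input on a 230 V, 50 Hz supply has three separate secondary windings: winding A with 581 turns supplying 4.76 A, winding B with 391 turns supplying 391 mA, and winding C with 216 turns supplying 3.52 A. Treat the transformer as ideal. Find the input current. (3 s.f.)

V_A = 230 × 581/1792 = 74.570 V; V_B = 230 × 391/1792 = 50.184 V; V_C = 230 × 216/1792 = 27.723 V.
P_out = V_A I_A + V_B I_B + V_C I_C = 74.570×4.76 + 50.184×0.391 + 27.723×3.52 = 354.95 + 19.622 + 97.586 = 472.16 W.
Ideal ⇒ P_in = P_out, so I_in = P_out/V_in = 472.16/230 = 2.05 A.

I_in ≈ 2.05 A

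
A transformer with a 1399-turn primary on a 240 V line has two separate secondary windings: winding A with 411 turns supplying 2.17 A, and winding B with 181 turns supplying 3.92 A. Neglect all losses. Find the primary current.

V_A = 240 × 411/1399 = 70.508 V; V_B = 240 × 181/1399 = 31.051 V.
P_out = V_A I_A + V_B I_B = 70.508×2.17 + 31.051×3.92 = 153.00 + 121.72 = 274.72 W.
Ideal ⇒ P_in = P_out, so I_p = P_out/V_p = 274.72/240 = 1.14 A.

I_p ≈ 1.14 A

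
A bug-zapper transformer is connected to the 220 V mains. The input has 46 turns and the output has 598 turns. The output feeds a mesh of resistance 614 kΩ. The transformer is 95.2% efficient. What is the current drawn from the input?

V_out = 220 × 598/46 = 2860.0 V.
I_out = V_out/R = 2860.0/614000 = 0.0046580 A.
P_out = V_out I_out = 2860.0 × 0.0046580 = 13.322 W.
P_in = P_out/η = 13.322/0.952 = 13.994 W.
I_in = P_in/V_in = 13.994/220 = 0.0636 A.

I_in ≈ 0.0636 A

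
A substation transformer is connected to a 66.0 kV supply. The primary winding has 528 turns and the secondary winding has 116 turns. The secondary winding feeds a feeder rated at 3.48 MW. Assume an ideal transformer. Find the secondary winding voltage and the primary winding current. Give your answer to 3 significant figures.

V_s ≈ 14500 V, I_p ≈ 52.7 A

V_s = V_p × N_s/N_p = 66000 × 116/528 = 14500 V.
I_s = P/V_s = 3.48×10^6/14500 = 240.00 A.
I_p = I_s × N_s/N_p = 240.00 × 116/528 = 52.7 A.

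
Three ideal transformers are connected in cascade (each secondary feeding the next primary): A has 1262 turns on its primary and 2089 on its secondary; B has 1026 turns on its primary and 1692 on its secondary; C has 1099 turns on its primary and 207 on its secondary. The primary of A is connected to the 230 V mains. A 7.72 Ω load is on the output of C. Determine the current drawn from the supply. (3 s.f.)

After A: V = 230.00 × 2089/1262 = 380.72 V.
After B: V = 380.72 × 1692/1026 = 627.86 V.
After C: V = 627.86 × 207/1099 = 118.26 V.
I_load = 118.26/7.72 = 15.318 A, so P_out = 118.26 × 15.318 = 1811.5 W.
All ideal ⇒ P_in = P_out, so I_supply = 1811.5/230 = 7.88 A.

I_supply ≈ 7.88 A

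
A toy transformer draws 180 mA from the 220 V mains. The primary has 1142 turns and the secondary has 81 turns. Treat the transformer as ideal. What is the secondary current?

I_s ≈ 2.54 A

I_s/I_p = N_p/N_s, so I_s = 0.180 × 1142/81 = 2.54 A.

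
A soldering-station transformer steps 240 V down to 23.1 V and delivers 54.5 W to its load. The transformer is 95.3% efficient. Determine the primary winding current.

P_in = P_out/η = 54.5/0.953 = 57.188 W.
I_p = P_in/V_p = 57.188/240 = 0.238 A.

I_p ≈ 0.238 A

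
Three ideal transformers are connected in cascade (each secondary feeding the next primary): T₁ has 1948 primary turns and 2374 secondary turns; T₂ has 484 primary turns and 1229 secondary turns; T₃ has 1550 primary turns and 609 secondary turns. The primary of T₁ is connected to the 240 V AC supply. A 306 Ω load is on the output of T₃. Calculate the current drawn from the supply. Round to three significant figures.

I_supply ≈ 1.16 A

After T₁: V = 240.00 × 2374/1948 = 292.48 V.
After T₂: V = 292.48 × 1229/484 = 742.69 V.
After T₃: V = 742.69 × 609/1550 = 291.81 V.
I_load = 291.81/306 = 0.95362 A, so P_out = 291.81 × 0.95362 = 278.27 W.
All ideal ⇒ P_in = P_out, so I_supply = 278.27/240 = 1.16 A.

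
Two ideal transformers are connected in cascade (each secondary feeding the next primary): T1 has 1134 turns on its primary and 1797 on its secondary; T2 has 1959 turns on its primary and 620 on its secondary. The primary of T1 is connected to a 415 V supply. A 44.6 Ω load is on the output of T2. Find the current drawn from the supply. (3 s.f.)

I_supply ≈ 2.34 A

After T1: V = 415.00 × 1797/1134 = 657.63 V.
After T2: V = 657.63 × 620/1959 = 208.13 V.
I_load = 208.13/44.6 = 4.6667 A, so P_out = 208.13 × 4.6667 = 971.28 W.
All ideal ⇒ P_in = P_out, so I_supply = 971.28/415 = 2.34 A.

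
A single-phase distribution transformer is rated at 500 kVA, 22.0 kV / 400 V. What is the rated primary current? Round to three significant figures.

I_p = S/V_p = 500000/22000 = 22.7 A.

I_p ≈ 22.7 A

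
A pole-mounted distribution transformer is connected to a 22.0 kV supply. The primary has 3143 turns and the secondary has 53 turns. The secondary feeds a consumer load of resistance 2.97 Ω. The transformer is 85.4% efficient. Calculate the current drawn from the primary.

V_s = 22000 × 53/3143 = 370.98 V.
I_s = V_s/R = 370.98/2.97 = 124.91 A.
P_out = V_s I_s = 370.98 × 124.91 = 46340 W.
P_in = P_out/η = 46340/0.854 = 54262 W.
I_p = P_in/V_p = 54262/22000 = 2.47 A.

I_p ≈ 2.47 A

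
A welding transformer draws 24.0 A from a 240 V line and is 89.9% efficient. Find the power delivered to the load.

P_out ≈ 5180 W

P_in = V_p I_p = 240 × 24.0 = 5760.0 W.
P_out = η P_in = 0.899 × 5760.0 = 5180 W.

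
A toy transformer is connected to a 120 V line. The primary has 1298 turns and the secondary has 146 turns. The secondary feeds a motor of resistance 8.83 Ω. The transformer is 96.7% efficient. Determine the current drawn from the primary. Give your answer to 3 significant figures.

V_s = 120 × 146/1298 = 13.498 V.
I_s = V_s/R = 13.498/8.83 = 1.5286 A.
P_out = V_s I_s = 13.498 × 1.5286 = 20.633 W.
P_in = P_out/η = 20.633/0.967 = 21.337 W.
I_p = P_in/V_p = 21.337/120 = 0.178 A.

I_p ≈ 0.178 A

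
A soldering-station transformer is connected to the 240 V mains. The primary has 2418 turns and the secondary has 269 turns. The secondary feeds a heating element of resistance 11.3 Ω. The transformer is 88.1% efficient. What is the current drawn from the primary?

V_s = 240 × 269/2418 = 26.700 V.
I_s = V_s/R = 26.700/11.3 = 2.3628 A.
P_out = V_s I_s = 26.700 × 2.3628 = 63.086 W.
P_in = P_out/η = 63.086/0.881 = 71.608 W.
I_p = P_in/V_p = 71.608/240 = 0.298 A.

I_p ≈ 0.298 A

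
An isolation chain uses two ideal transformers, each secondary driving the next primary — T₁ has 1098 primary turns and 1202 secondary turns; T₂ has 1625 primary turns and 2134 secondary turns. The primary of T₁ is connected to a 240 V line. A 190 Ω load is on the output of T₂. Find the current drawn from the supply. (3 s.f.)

I_supply ≈ 2.61 A

After T₁: V = 240.00 × 1202/1098 = 262.73 V.
After T₂: V = 262.73 × 2134/1625 = 345.03 V.
I_load = 345.03/190 = 1.8159 A, so P_out = 345.03 × 1.8159 = 626.55 W.
All ideal ⇒ P_in = P_out, so I_supply = 626.55/240 = 2.61 A.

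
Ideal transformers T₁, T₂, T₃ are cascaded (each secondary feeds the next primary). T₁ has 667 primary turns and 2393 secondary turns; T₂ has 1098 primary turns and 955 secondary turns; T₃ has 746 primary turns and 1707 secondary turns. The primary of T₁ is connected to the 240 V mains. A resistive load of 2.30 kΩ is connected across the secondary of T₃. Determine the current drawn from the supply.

After T₁: V = 240.00 × 2393/667 = 861.05 V.
After T₂: V = 861.05 × 955/1098 = 748.91 V.
After T₃: V = 748.91 × 1707/746 = 1713.7 V.
I_load = 1713.7/2300 = 0.74507 A, so P_out = 1713.7 × 0.74507 = 1276.8 W.
All ideal ⇒ P_in = P_out, so I_supply = 1276.8/240 = 5.32 A.

I_supply ≈ 5.32 A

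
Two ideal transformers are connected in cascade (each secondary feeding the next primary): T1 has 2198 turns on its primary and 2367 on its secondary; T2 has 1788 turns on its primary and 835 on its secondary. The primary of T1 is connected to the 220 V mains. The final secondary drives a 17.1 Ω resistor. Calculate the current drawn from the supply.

After T1: V = 220.00 × 2367/2198 = 236.92 V.
After T2: V = 236.92 × 835/1788 = 110.64 V.
I_load = 110.64/17.1 = 6.4702 A, so P_out = 110.64 × 6.4702 = 715.86 W.
All ideal ⇒ P_in = P_out, so I_supply = 715.86/220 = 3.25 A.

I_supply ≈ 3.25 A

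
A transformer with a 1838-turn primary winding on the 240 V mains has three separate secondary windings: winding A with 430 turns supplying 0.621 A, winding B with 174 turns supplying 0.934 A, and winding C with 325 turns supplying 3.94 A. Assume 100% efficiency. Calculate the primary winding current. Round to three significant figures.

V_A = 240 × 430/1838 = 56.148 V; V_B = 240 × 174/1838 = 22.720 V; V_C = 240 × 325/1838 = 42.437 V.
P_out = V_A I_A + V_B I_B + V_C I_C = 56.148×0.621 + 22.720×0.934 + 42.437×3.94 = 34.868 + 21.221 + 167.20 = 223.29 W.
Ideal ⇒ P_in = P_out, so I_p = P_out/V_p = 223.29/240 = 0.930 A.

I_p ≈ 0.930 A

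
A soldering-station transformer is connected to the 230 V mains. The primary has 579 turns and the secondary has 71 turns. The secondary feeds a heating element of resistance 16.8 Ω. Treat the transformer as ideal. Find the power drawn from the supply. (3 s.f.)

V_s = V_p × N_s/N_p = 230 × 71/579 = 28.204 V.
I_s = V_s/R = 28.204/16.8 = 1.6788 A.
I_p = I_s × N_s/N_p = 1.6788 × 71/579 = 0.20586 A.
P = V_p I_p = 230 × 0.20586 = 47.3 W.

P ≈ 47.3 W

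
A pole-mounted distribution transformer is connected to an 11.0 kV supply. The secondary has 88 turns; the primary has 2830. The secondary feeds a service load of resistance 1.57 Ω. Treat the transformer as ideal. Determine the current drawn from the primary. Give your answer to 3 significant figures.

V_s = V_p × N_s/N_p = 11000 × 88/2830 = 342.05 V.
I_s = V_s/R = 342.05/1.57 = 217.87 A.
For an ideal transformer I_p N_p = I_s N_s, so I_p = 217.87 × 88/2830 = 6.77 A.

I_p ≈ 6.77 A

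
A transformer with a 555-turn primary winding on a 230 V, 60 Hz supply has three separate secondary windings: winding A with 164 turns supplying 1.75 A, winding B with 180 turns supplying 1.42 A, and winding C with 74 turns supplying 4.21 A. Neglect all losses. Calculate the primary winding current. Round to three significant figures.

I_p ≈ 1.54 A

V_A = 230 × 164/555 = 67.964 V; V_B = 230 × 180/555 = 74.595 V; V_C = 230 × 74/555 = 30.667 V.
P_out = V_A I_A + V_B I_B + V_C I_C = 67.964×1.75 + 74.595×1.42 + 30.667×4.21 = 118.94 + 105.92 + 129.11 = 353.97 W.
Ideal ⇒ P_in = P_out, so I_p = P_out/V_p = 353.97/230 = 1.54 A.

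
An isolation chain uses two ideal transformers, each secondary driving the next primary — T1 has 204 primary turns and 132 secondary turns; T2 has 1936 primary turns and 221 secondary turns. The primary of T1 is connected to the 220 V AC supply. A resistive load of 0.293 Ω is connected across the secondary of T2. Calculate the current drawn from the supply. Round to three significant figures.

I_supply ≈ 4.10 A

After T1: V = 220.00 × 132/204 = 142.35 V.
After T2: V = 142.35 × 221/1936 = 16.250 V.
I_load = 16.250/0.293 = 55.461 A, so P_out = 16.250 × 55.461 = 901.24 W.
All ideal ⇒ P_in = P_out, so I_supply = 901.24/220 = 4.10 A.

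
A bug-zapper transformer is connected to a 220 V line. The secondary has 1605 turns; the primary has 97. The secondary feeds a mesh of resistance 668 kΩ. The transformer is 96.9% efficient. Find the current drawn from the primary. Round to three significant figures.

I_p ≈ 0.0931 A

V_s = 220 × 1605/97 = 3640.2 V.
I_s = V_s/R = 3640.2/668000 = 0.0054494 A.
P_out = V_s I_s = 3640.2 × 0.0054494 = 19.837 W.
P_in = P_out/η = 19.837/0.969 = 20.472 W.
I_p = P_in/V_p = 20.472/220 = 0.0931 A.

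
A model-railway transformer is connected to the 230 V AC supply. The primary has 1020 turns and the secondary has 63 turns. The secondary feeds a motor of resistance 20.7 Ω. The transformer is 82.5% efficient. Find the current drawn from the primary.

I_p ≈ 0.0514 A

V_s = 230 × 63/1020 = 14.206 V.
I_s = V_s/R = 14.206/20.7 = 0.68627 A.
P_out = V_s I_s = 14.206 × 0.68627 = 9.7491 W.
P_in = P_out/η = 9.7491/0.825 = 11.817 W.
I_p = P_in/V_p = 11.817/230 = 0.0514 A.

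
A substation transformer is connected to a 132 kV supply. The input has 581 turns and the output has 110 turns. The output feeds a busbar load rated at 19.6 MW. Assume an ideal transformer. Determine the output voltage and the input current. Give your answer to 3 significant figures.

V_out ≈ 25000 V, I_in ≈ 148 A

V_out = V_in × N_out/N_in = 132000 × 110/581 = 24991 V.
I_out = P/V_out = 1.96×10^7/24991 = 784.27 A.
I_in = I_out × N_out/N_in = 784.27 × 110/581 = 148 A.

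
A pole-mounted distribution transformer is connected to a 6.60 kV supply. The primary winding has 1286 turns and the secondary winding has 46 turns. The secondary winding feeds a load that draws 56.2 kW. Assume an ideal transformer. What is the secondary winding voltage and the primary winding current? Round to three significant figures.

V_s = V_p × N_s/N_p = 6600 × 46/1286 = 236.08 V.
I_s = P/V_s = 56200/236.08 = 238.05 A.
I_p = I_s × N_s/N_p = 238.05 × 46/1286 = 8.52 A.

V_s ≈ 236 V, I_p ≈ 8.52 A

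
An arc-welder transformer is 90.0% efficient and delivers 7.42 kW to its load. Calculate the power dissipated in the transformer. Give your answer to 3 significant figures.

P_loss ≈ 824 W

P_in = P_out/η = 7420/0.900 = 8244.44 W.
P_loss = P_in − P_out = 8244.44 − 7420 = 824 W.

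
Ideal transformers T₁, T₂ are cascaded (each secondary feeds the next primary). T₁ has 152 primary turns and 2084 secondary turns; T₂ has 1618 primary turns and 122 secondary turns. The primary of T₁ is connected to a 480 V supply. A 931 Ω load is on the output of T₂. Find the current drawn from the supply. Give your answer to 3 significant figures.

I_supply ≈ 0.551 A

Secondary of T₁: V = 480.00 × 2084/152 = 6581.1 V.
Secondary of T₂: V = 6581.1 × 122/1618 = 496.22 V.
I_load = 496.22/931 = 0.53300 A, so P_out = 496.22 × 0.53300 = 264.49 W.
All ideal ⇒ P_in = P_out, so I_supply = 264.49/480 = 0.551 A.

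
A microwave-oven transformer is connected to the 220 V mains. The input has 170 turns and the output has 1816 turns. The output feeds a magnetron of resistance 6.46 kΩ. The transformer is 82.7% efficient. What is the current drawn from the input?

I_in ≈ 4.70 A

V_out = 220 × 1816/170 = 2350.1 V.
I_out = V_out/R = 2350.1/6460 = 0.36380 A.
P_out = V_out I_out = 2350.1 × 0.36380 = 854.96 W.
P_in = P_out/η = 854.96/0.827 = 1033.8 W.
I_in = P_in/V_in = 1033.8/220 = 4.70 A.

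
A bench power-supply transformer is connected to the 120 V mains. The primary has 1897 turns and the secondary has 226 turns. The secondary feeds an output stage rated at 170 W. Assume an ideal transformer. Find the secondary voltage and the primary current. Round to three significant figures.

V_s ≈ 14.3 V, I_p ≈ 1.42 A

V_s = V_p × N_s/N_p = 120 × 226/1897 = 14.296 V.
I_s = P/V_s = 170/14.296 = 11.891 A.
I_p = I_s × N_s/N_p = 11.891 × 226/1897 = 1.42 A.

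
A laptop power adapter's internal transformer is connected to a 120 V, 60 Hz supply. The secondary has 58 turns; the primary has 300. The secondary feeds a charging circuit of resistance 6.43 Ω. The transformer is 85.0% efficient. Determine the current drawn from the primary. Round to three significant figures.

I_p ≈ 0.821 A

V_s = 120 × 58/300 = 23.200 V.
I_s = V_s/R = 23.200/6.43 = 3.6081 A.
P_out = V_s I_s = 23.200 × 3.6081 = 83.708 W.
P_in = P_out/η = 83.708/0.850 = 98.480 W.
I_p = P_in/V_p = 98.480/120 = 0.821 A.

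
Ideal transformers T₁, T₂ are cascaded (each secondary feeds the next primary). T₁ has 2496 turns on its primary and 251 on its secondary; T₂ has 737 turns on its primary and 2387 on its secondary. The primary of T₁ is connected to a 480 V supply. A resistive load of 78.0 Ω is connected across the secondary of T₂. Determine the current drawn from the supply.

After T₁: V = 480.00 × 251/2496 = 48.269 V.
After T₂: V = 48.269 × 2387/737 = 156.33 V.
I_load = 156.33/78.0 = 2.0043 A, so P_out = 156.33 × 2.0043 = 313.34 W.
All ideal ⇒ P_in = P_out, so I_supply = 313.34/480 = 0.653 A.

I_supply ≈ 0.653 A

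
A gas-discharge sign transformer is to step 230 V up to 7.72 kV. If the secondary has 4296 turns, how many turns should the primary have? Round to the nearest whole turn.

N_p/N_s = V_p/V_s, so N_p = 4296 × 230/7720 = 128.0 ≈ 128 turns.

N_p = 128 turns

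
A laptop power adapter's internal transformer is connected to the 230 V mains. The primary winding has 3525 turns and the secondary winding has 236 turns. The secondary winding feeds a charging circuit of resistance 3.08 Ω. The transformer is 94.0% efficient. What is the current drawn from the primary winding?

I_p ≈ 0.356 A

V_s = 230 × 236/3525 = 15.399 V.
I_s = V_s/R = 15.399/3.08 = 4.9995 A.
P_out = V_s I_s = 15.399 × 4.9995 = 76.986 W.
P_in = P_out/η = 76.986/0.940 = 81.900 W.
I_p = P_in/V_p = 81.900/230 = 0.356 A.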